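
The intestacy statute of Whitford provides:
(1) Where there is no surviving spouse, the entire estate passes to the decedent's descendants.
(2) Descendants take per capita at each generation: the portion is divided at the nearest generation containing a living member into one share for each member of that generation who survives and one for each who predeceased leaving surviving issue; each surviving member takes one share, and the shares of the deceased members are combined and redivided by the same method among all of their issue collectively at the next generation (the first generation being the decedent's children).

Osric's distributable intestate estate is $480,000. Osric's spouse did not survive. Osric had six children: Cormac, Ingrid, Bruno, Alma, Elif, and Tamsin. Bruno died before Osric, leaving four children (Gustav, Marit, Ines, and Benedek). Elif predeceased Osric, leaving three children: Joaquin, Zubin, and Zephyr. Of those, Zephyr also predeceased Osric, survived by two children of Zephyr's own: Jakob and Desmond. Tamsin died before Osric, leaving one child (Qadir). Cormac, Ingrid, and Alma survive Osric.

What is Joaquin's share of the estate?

The entire $480,000 passes to the descendants.
That amount ($480,000) is divided at the children's generation into 6 shares of $80,000. Cormac, Ingrid, and Alma each take $80,000. The 3 shares of the deceased (Bruno, Elif, and Tamsin) are combined into a pool of $240,000.
That pool ($240,000) is divided at the grandchildren's generation into 8 shares of $30,000. Gustav, Marit, Ines, Benedek, Joaquin, Zubin, and Qadir each take $30,000. The remaining share for the deceased Zephyr ($30,000) is carried to the next generation.
That pool ($30,000) is divided at the great-grandchildren's generation equally among Jakob and Desmond: $15,000 each.

Joaquin receives $30,000.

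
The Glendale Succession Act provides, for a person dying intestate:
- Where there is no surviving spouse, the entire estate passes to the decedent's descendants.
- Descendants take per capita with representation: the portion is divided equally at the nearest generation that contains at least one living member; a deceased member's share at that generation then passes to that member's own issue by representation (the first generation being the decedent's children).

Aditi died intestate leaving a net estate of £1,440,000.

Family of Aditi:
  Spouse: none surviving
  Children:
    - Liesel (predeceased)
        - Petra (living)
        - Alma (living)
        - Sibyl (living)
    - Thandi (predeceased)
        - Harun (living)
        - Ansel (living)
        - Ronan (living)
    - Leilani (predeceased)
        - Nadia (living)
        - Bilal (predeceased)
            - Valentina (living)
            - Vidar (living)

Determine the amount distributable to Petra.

Petra receives £180,000.

The entire £1,440,000 passes to the descendants.
No child survives, so the initial division is made at the grandchildren's generation.
That amount (£1,440,000) is divided into 8 shares of £180,000: Petra, Alma, Sibyl, Harun, Ansel, Ronan, and Nadia each take £180,000; Bilal's £180,000 share passes to Bilal's issue.
Bilal's share (£180,000) is divided into 2 shares of £90,000: Valentina and Vidar each take £90,000.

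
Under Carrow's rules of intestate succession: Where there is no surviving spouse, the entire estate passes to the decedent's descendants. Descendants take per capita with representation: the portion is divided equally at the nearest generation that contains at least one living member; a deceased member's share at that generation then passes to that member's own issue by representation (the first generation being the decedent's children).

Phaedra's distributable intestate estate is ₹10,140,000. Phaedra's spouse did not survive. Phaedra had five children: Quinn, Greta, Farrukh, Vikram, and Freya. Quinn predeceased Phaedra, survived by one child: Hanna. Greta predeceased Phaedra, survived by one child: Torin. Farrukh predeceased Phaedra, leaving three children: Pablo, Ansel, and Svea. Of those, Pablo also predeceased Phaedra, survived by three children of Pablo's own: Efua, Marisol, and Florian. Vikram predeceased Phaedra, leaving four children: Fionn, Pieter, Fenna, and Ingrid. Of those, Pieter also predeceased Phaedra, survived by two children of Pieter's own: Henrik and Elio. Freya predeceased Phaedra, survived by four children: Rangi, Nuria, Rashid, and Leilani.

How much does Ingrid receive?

The entire ₹10,140,000 passes to the descendants.
No child survives, so the initial division is made at the grandchildren's generation.
That amount (₹10,140,000) is divided into 13 shares of ₹780,000: Hanna, Torin, Ansel, Svea, Fionn, Fenna, Ingrid, Rangi, Nuria, Rashid, and Leilani each take ₹780,000; Pablo's ₹780,000 share passes to Pablo's issue; Pieter's ₹780,000 share passes to Pieter's issue.
Pablo's share (₹780,000) is divided into 3 shares of ₹260,000: Efua, Marisol, and Florian each take ₹260,000.
Pieter's share (₹780,000) is divided into 2 shares of ₹390,000: Henrik and Elio each take ₹390,000.

Ingrid receives ₹780,000.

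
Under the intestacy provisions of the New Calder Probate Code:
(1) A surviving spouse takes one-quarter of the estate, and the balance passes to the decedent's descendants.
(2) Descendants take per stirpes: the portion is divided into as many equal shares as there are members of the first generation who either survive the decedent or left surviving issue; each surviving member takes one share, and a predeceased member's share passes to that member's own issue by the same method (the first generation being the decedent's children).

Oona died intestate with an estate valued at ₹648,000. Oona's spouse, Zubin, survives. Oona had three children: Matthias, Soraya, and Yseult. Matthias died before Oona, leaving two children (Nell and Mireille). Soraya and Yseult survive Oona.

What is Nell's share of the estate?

Nell receives ₹81,000.

Zubin takes one-quarter of ₹648,000 = ₹162,000. The remaining ₹486,000 passes to the descendants.
The descendants' portion (₹486,000) is divided into 3 shares of ₹162,000: Soraya and Yseult each take ₹162,000; Matthias's ₹162,000 share passes to Matthias's issue.
Matthias's share (₹162,000) is divided into 2 shares of ₹81,000: Nell and Mireille each take ₹81,000.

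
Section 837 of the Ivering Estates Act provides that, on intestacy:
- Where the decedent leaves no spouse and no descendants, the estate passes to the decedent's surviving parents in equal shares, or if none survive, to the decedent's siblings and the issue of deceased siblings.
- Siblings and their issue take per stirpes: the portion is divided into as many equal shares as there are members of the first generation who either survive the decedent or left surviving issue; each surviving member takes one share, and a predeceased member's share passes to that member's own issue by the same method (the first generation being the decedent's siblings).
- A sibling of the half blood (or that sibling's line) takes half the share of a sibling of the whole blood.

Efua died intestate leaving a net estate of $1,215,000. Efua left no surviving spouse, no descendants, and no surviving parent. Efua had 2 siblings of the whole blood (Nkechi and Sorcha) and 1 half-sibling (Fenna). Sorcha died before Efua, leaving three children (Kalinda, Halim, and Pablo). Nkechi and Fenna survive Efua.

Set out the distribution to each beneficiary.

The entire $1,215,000 passes to the siblings and their issue.
Counting each half-blood sibling's line as half a unit, there are 5/2 units in $1,215,000, so one unit is $486,000. Whole-blood lines (Nkechi and Sorcha) take $486,000 each; half-blood lines (Fenna) take $243,000 each.
Sorcha's share ($486,000) is divided into 3 shares of $162,000: Kalinda, Halim, and Pablo each take $162,000.

Nkechi: $486,000; Kalinda: $162,000; Halim: $162,000; Pablo: $162,000; Fenna: $243,000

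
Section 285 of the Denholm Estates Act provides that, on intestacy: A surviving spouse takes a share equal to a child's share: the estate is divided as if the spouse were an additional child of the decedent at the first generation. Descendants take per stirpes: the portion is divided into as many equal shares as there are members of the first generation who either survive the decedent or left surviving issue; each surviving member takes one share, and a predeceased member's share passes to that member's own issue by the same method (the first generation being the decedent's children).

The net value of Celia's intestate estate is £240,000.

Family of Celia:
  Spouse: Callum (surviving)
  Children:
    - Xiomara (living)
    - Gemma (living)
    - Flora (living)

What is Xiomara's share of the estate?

Xiomara receives £60,000.

The spouse counts as an additional share at the children's level, so there are 4 primary shares of £60,000. Callum takes one such share (£60,000).
The children's combined portion (£180,000) is divided into 3 shares of £60,000: Xiomara, Gemma, and Flora each take £60,000.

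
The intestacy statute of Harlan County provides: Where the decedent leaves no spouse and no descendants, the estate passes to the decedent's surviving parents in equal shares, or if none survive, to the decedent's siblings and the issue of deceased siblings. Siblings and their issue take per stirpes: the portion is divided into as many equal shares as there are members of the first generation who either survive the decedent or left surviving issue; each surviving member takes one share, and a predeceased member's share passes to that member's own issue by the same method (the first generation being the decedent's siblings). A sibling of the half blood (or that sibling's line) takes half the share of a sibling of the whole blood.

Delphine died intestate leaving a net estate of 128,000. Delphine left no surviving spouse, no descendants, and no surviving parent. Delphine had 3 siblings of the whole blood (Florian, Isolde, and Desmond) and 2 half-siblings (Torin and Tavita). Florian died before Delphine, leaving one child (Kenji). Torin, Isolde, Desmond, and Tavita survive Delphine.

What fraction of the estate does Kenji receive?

The entire 128,000 passes to the siblings and their issue.
Counting each half-blood sibling's line as half a unit, there are 4 units in 128,000, so one unit is 32,000. Whole-blood lines (Florian, Isolde, and Desmond) take 32,000 each; half-blood lines (Torin and Tavita) take 16,000 each.
Florian's share (32,000) passes entirely to Kenji.

Kenji receives 1/4 of the estate.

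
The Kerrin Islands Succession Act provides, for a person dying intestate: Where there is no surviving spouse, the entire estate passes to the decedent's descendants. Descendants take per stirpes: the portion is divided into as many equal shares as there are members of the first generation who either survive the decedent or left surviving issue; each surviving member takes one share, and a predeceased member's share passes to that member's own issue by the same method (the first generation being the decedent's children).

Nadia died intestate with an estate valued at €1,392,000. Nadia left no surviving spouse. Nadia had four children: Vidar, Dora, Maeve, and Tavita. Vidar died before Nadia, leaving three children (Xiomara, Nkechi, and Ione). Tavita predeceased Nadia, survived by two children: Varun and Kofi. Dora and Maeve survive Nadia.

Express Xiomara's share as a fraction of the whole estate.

The entire €1,392,000 passes to the descendants.
That amount (€1,392,000) is divided into 4 shares of €348,000: Dora and Maeve each take €348,000; Vidar's €348,000 share passes to Vidar's issue; Tavita's €348,000 share passes to Tavita's issue.
Vidar's share (€348,000) is divided into 3 shares of €116,000: Xiomara, Nkechi, and Ione each take €116,000.
Tavita's share (€348,000) is divided into 2 shares of €174,000: Varun and Kofi each take €174,000.

Xiomara receives 1/12 of the estate.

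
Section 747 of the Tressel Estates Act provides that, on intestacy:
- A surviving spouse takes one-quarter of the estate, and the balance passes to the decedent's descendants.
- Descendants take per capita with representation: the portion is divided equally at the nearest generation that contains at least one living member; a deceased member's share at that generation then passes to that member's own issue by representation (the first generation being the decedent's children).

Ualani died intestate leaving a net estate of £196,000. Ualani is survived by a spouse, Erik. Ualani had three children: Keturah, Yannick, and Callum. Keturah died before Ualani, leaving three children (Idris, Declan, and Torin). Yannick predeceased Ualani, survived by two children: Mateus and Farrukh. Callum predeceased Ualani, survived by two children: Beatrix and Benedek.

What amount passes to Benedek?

Erik takes one-quarter of £196,000 = £49,000. The remaining £147,000 passes to the descendants.
No child survives, so the initial division is made at the grandchildren's generation.
The descendants' portion (£147,000) is divided into 7 shares of £21,000: Idris, Declan, Torin, Mateus, Farrukh, Beatrix, and Benedek each take £21,000.

Benedek receives £21,000.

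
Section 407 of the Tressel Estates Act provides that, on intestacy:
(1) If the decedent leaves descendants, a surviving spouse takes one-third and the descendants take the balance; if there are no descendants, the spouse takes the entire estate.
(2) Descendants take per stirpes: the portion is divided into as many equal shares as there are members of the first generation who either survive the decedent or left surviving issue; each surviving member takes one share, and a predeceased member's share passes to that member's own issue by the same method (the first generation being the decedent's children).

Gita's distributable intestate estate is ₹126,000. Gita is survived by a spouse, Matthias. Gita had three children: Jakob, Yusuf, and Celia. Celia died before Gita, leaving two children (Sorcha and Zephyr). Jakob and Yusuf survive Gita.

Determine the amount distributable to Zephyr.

Zephyr receives ₹14,000.

Matthias takes one-third of ₹126,000 = ₹42,000. The remaining ₹84,000 passes to the descendants.
The descendants' portion (₹84,000) is divided into 3 shares of ₹28,000: Jakob and Yusuf each take ₹28,000; Celia's ₹28,000 share passes to Celia's issue.
Celia's share (₹28,000) is divided into 2 shares of ₹14,000: Sorcha and Zephyr each take ₹14,000.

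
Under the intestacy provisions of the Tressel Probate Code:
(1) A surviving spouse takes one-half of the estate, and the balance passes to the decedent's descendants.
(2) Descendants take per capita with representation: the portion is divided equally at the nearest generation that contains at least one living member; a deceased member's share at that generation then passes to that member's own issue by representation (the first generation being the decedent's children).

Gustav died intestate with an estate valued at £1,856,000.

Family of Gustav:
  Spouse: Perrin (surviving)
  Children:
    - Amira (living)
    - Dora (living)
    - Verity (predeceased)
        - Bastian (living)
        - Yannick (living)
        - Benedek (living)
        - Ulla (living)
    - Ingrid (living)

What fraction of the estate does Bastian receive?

Bastian receives 1/32 of the estate.

Perrin takes one-half of £1,856,000 = £928,000. The remaining £928,000 passes to the descendants.
The descendants' portion (£928,000) is divided into 4 shares of £232,000: Amira, Dora, and Ingrid each take £232,000; Verity's £232,000 share passes to Verity's issue.
Verity's share (£232,000) is divided into 4 shares of £58,000: Bastian, Yannick, Benedek, and Ulla each take £58,000.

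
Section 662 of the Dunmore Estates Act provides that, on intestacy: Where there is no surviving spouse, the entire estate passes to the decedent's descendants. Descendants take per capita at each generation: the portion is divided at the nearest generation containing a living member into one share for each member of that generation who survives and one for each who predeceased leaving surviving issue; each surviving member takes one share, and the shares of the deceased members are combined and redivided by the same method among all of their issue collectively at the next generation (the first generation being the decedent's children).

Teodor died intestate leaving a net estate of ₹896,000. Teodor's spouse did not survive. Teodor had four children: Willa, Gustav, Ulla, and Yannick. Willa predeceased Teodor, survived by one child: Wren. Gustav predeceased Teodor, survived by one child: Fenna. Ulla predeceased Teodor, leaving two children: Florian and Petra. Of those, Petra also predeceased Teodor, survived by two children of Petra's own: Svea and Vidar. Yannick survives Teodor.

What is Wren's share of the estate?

The entire ₹896,000 passes to the descendants.
That amount (₹896,000) is divided at the children's generation into 4 shares of ₹224,000. Yannick takes ₹224,000. The 3 shares of the deceased (Willa, Gustav, and Ulla) are combined into a pool of ₹672,000.
That pool (₹672,000) is divided at the grandchildren's generation into 4 shares of ₹168,000. Wren, Fenna, and Florian each take ₹168,000. The remaining share for the deceased Petra (₹168,000) is carried to the next generation.
That pool (₹168,000) is divided at the great-grandchildren's generation equally among Svea and Vidar: ₹84,000 each.

Wren receives ₹168,000.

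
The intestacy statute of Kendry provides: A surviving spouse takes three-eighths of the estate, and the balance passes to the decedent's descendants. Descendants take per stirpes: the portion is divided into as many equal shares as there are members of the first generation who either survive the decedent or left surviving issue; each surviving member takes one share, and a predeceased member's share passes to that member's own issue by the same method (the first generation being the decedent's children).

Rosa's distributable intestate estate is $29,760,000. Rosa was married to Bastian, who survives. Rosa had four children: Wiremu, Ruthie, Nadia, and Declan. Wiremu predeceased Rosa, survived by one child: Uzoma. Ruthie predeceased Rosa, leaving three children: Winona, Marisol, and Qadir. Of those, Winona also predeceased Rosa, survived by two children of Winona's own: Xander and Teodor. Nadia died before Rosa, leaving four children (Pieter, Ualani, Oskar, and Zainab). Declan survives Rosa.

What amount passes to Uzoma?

Uzoma receives $4,650,000.

Bastian takes three-eighths of $29,760,000 = $11,160,000. The remaining $18,600,000 passes to the descendants.
The descendants' portion ($18,600,000) is divided into 4 shares of $4,650,000: Declan takes $4,650,000; Wiremu's $4,650,000 share passes to Wiremu's issue; Ruthie's $4,650,000 share passes to Ruthie's issue; Nadia's $4,650,000 share passes to Nadia's issue.
Wiremu's share ($4,650,000) passes entirely to Uzoma.
Ruthie's share ($4,650,000) is divided into 3 shares of $1,550,000: Marisol and Qadir each take $1,550,000; Winona's $1,550,000 share passes to Winona's issue.
Winona's share ($1,550,000) is divided into 2 shares of $775,000: Xander and Teodor each take $775,000.
Nadia's share ($4,650,000) is divided into 4 shares of $1,162,500: Pieter, Ualani, Oskar, and Zainab each take $1,162,500.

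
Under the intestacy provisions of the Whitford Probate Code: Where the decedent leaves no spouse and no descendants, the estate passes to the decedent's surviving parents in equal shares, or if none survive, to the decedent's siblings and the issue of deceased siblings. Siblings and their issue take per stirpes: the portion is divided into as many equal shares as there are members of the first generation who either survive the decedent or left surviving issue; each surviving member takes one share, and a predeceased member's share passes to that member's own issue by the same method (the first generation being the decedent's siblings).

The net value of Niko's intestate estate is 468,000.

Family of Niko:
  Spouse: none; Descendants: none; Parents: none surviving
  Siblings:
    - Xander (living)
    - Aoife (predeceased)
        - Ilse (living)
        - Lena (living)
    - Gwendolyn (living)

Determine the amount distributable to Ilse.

Ilse receives 78,000.

The entire 468,000 passes to the siblings and their issue.
That amount (468,000) is divided into 3 shares of 156,000: Xander and Gwendolyn each take 156,000; Aoife's 156,000 share passes to Aoife's issue.
Aoife's share (156,000) is divided into 2 shares of 78,000: Ilse and Lena each take 78,000.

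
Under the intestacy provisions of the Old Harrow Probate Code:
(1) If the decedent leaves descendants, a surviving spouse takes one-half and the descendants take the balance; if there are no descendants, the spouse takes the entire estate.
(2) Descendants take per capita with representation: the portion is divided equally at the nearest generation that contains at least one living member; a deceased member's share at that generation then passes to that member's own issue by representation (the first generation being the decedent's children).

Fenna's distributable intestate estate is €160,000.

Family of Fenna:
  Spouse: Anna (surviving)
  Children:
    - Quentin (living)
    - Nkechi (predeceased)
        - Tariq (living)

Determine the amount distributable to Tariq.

Tariq receives €40,000.

Anna takes one-half of €160,000 = €80,000. The remaining €80,000 passes to the descendants.
The descendants' portion (€80,000) is divided into 2 shares of €40,000: Quentin takes €40,000; Nkechi's €40,000 share passes to Nkechi's issue.
Nkechi's share (€40,000) passes entirely to Tariq.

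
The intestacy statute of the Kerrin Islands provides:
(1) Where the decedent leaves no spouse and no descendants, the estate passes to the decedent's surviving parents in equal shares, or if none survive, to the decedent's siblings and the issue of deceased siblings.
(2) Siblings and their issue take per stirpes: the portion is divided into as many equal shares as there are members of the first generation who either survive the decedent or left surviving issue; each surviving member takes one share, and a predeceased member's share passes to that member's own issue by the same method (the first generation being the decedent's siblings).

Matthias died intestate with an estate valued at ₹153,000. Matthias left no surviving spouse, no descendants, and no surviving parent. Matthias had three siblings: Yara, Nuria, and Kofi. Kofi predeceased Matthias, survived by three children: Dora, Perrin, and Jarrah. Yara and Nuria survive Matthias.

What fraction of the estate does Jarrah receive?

The entire ₹153,000 passes to the siblings and their issue.
That amount (₹153,000) is divided into 3 shares of ₹51,000: Yara and Nuria each take ₹51,000; Kofi's ₹51,000 share passes to Kofi's issue.
Kofi's share (₹51,000) is divided into 3 shares of ₹17,000: Dora, Perrin, and Jarrah each take ₹17,000.

Jarrah receives 1/9 of the estate.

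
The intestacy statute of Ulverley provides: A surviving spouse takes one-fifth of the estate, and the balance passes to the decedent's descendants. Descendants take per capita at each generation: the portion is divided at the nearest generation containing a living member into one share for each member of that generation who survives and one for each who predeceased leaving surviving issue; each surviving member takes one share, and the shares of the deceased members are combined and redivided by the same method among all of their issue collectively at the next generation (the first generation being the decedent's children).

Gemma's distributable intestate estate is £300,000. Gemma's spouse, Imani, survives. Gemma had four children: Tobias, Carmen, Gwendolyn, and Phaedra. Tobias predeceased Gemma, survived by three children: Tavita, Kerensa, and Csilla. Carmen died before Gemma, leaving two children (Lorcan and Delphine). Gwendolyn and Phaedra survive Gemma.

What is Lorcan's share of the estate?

Lorcan receives £24,000.

Imani takes one-fifth of £300,000 = £60,000. The remaining £240,000 passes to the descendants.
The descendants' portion (£240,000) is divided at the children's generation into 4 shares of £60,000. Gwendolyn and Phaedra each take £60,000. The 2 shares of the deceased (Tobias and Carmen) are combined into a pool of £120,000.
That pool (£120,000) is divided at the grandchildren's generation equally among Tavita, Kerensa, Csilla, Lorcan, and Delphine: £24,000 each.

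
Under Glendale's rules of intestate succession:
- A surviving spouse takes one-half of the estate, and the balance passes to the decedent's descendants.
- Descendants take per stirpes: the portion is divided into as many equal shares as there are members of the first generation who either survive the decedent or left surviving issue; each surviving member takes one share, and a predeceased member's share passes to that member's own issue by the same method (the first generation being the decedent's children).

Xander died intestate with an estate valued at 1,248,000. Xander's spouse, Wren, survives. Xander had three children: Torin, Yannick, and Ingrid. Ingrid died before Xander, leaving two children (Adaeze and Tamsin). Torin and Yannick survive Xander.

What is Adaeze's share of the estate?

Wren takes one-half of 1,248,000 = 624,000. The remaining 624,000 passes to the descendants.
The descendants' portion (624,000) is divided into 3 shares of 208,000: Torin and Yannick each take 208,000; Ingrid's 208,000 share passes to Ingrid's issue.
Ingrid's share (208,000) is divided into 2 shares of 104,000: Adaeze and Tamsin each take 104,000.

Adaeze receives 104,000.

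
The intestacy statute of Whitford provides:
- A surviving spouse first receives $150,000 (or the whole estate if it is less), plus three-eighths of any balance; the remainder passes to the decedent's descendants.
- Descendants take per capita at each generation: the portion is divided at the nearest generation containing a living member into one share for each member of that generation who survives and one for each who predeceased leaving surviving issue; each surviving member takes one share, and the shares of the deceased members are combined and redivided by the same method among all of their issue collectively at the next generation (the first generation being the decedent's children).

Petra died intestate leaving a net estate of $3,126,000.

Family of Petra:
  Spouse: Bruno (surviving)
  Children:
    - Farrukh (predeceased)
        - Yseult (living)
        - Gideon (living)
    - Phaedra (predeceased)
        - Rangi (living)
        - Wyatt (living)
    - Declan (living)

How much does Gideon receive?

Bruno first takes $150,000, leaving a balance of $2,976,000. Bruno then takes three-eighths of the balance ($1,116,000), for a total of $1,266,000. The remaining $1,860,000 passes to the descendants.
The descendants' portion ($1,860,000) is divided at the children's generation into 3 shares of $620,000. Declan takes $620,000. The 2 shares of the deceased (Farrukh and Phaedra) are combined into a pool of $1,240,000.
That pool ($1,240,000) is divided at the grandchildren's generation equally among Yseult, Gideon, Rangi, and Wyatt: $310,000 each.

Gideon receives $310,000.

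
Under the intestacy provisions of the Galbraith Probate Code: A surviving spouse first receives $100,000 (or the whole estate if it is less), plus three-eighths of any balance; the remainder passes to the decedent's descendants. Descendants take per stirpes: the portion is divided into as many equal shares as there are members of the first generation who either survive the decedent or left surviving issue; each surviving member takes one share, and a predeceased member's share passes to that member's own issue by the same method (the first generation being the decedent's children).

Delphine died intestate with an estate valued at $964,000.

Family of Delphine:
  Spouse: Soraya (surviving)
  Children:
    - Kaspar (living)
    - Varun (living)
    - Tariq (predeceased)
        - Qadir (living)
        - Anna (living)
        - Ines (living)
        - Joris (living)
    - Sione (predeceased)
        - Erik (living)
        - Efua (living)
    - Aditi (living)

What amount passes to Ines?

Soraya first takes $100,000, leaving a balance of $864,000. Soraya then takes three-eighths of the balance ($324,000), for a total of $424,000. The remaining $540,000 passes to the descendants.
The descendants' portion ($540,000) is divided into 5 shares of $108,000: Kaspar, Varun, and Aditi each take $108,000; Tariq's $108,000 share passes to Tariq's issue; Sione's $108,000 share passes to Sione's issue.
Tariq's share ($108,000) is divided into 4 shares of $27,000: Qadir, Anna, Ines, and Joris each take $27,000.
Sione's share ($108,000) is divided into 2 shares of $54,000: Erik and Efua each take $54,000.

Ines receives $27,000.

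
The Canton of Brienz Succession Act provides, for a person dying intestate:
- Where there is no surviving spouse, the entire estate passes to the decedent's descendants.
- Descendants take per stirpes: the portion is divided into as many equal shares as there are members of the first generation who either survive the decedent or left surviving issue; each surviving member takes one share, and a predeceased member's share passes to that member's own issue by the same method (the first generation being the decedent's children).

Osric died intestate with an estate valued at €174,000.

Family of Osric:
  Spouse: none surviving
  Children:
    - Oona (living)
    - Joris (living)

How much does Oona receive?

Oona receives €87,000.

The entire €174,000 passes to the descendants.
That amount (€174,000) is divided into 2 shares of €87,000: Oona and Joris each take €87,000.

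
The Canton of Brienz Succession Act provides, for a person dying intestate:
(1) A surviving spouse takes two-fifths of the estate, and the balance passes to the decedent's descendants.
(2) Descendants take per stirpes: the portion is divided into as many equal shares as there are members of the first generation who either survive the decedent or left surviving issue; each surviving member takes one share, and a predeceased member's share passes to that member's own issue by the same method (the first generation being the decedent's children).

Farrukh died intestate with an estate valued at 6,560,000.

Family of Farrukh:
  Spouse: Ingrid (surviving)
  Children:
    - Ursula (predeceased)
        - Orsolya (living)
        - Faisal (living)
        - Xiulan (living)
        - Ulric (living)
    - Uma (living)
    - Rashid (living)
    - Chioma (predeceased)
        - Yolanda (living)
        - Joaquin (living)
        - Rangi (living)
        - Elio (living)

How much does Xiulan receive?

Xiulan receives 246,000.

Ingrid takes two-fifths of 6,560,000 = 2,624,000. The remaining 3,936,000 passes to the descendants.
The descendants' portion (3,936,000) is divided into 4 shares of 984,000: Uma and Rashid each take 984,000; Ursula's 984,000 share passes to Ursula's issue; Chioma's 984,000 share passes to Chioma's issue.
Ursula's share (984,000) is divided into 4 shares of 246,000: Orsolya, Faisal, Xiulan, and Ulric each take 246,000.
Chioma's share (984,000) is divided into 4 shares of 246,000: Yolanda, Joaquin, Rangi, and Elio each take 246,000.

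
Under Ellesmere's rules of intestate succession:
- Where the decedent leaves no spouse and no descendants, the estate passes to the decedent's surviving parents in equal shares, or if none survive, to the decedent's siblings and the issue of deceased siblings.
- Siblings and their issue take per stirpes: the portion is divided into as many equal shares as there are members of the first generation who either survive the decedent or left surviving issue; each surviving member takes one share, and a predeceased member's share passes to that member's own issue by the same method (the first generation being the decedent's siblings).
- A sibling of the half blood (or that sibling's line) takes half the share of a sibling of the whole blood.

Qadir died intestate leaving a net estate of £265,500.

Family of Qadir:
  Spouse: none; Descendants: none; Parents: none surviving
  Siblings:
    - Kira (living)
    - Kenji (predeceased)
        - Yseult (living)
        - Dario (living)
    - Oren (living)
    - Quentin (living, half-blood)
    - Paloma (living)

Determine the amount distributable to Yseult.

Yseult receives £29,500.

The entire £265,500 passes to the siblings and their issue.
Counting each half-blood sibling's line as half a unit, there are 9/2 units in £265,500, so one unit is £59,000. Whole-blood lines (Kira, Kenji, Oren, and Paloma) take £59,000 each; half-blood lines (Quentin) take £29,500 each.
Kenji's share (£59,000) is divided into 2 shares of £29,500: Yseult and Dario each take £29,500.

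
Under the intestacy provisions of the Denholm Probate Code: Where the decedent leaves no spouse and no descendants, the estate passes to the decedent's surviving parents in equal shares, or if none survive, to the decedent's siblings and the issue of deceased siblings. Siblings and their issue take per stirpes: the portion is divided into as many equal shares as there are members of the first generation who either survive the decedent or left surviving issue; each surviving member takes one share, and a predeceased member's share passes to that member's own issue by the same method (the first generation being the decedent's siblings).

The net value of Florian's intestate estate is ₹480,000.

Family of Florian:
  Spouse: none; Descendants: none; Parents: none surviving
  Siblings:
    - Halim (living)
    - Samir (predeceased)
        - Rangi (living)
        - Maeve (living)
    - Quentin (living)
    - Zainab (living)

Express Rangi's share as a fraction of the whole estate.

Rangi receives 1/8 of the estate.

The entire ₹480,000 passes to the siblings and their issue.
That amount (₹480,000) is divided into 4 shares of ₹120,000: Halim, Quentin, and Zainab each take ₹120,000; Samir's ₹120,000 share passes to Samir's issue.
Samir's share (₹120,000) is divided into 2 shares of ₹60,000: Rangi and Maeve each take ₹60,000.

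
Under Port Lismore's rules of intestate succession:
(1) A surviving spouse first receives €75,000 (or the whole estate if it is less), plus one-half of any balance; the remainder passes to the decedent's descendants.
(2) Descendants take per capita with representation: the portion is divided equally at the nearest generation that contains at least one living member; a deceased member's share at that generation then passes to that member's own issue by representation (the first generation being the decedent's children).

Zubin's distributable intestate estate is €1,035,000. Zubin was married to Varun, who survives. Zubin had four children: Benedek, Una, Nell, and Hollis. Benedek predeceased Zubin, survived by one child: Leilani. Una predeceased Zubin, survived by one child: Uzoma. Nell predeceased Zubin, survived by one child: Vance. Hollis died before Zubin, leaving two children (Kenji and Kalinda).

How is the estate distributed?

Varun: €555,000; Leilani: €96,000; Uzoma: €96,000; Vance: €96,000; Kenji: €96,000; Kalinda: €96,000

Varun first takes €75,000, leaving a balance of €960,000. Varun then takes one-half of the balance (€480,000), for a total of €555,000. The remaining €480,000 passes to the descendants.
No child survives, so the initial division is made at the grandchildren's generation.
The descendants' portion (€480,000) is divided into 5 shares of €96,000: Leilani, Uzoma, Vance, Kenji, and Kalinda each take €96,000.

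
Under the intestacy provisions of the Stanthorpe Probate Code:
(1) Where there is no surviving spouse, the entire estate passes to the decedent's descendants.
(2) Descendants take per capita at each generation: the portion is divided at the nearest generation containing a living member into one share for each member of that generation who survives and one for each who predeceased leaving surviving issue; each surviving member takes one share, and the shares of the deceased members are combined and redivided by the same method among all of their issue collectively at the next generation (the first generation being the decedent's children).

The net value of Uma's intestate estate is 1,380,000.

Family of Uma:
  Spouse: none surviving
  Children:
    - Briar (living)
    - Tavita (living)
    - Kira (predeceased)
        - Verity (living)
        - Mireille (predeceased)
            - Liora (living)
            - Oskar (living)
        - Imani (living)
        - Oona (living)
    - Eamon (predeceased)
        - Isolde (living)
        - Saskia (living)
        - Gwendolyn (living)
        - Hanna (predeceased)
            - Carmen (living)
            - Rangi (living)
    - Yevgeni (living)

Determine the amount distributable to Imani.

The entire 1,380,000 passes to the descendants.
That amount (1,380,000) is divided at the children's generation into 5 shares of 276,000. Briar, Tavita, and Yevgeni each take 276,000. The 2 shares of the deceased (Kira and Eamon) are combined into a pool of 552,000.
That pool (552,000) is divided at the grandchildren's generation into 8 shares of 69,000. Verity, Imani, Oona, Isolde, Saskia, and Gwendolyn each take 69,000. The 2 shares of the deceased (Mireille and Hanna) are combined into a pool of 138,000.
That pool (138,000) is divided at the great-grandchildren's generation equally among Liora, Oskar, Carmen, and Rangi: 34,500 each.

Imani receives 69,000.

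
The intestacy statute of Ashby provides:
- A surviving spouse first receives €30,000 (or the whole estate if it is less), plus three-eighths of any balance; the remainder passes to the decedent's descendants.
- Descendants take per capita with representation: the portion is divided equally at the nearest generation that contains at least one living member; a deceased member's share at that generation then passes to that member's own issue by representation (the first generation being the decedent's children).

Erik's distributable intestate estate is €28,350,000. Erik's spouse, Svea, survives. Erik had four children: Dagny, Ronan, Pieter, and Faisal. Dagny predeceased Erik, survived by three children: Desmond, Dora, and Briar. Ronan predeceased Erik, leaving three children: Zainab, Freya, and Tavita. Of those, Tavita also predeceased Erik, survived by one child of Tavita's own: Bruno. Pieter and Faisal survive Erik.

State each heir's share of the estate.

Svea first takes €30,000, leaving a balance of €28,320,000. Svea then takes three-eighths of the balance (€10,620,000), for a total of €10,650,000. The remaining €17,700,000 passes to the descendants.
The descendants' portion (€17,700,000) is divided into 4 shares of €4,425,000: Pieter and Faisal each take €4,425,000; Dagny's €4,425,000 share passes to Dagny's issue; Ronan's €4,425,000 share passes to Ronan's issue.
Dagny's share (€4,425,000) is divided into 3 shares of €1,475,000: Desmond, Dora, and Briar each take €1,475,000.
Ronan's share (€4,425,000) is divided into 3 shares of €1,475,000: Zainab and Freya each take €1,475,000; Tavita's €1,475,000 share passes to Tavita's issue.
Tavita's share (€1,475,000) passes entirely to Bruno.

Svea: €10,650,000; Desmond: €1,475,000; Dora: €1,475,000; Briar: €1,475,000; Zainab: €1,475,000; Freya: €1,475,000; Bruno: €1,475,000; Pieter: €4,425,000; Faisal: €4,425,000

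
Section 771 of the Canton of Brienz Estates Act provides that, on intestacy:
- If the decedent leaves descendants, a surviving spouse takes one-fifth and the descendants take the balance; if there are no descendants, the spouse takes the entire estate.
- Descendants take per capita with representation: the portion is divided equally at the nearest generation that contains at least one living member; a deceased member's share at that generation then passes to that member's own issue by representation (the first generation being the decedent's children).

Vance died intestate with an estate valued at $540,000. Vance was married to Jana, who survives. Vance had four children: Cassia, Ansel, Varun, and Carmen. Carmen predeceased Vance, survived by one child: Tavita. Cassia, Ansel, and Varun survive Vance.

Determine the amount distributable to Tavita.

Jana takes one-fifth of $540,000 = $108,000. The remaining $432,000 passes to the descendants.
The descendants' portion ($432,000) is divided into 4 shares of $108,000: Cassia, Ansel, and Varun each take $108,000; Carmen's $108,000 share passes to Carmen's issue.
Carmen's share ($108,000) passes entirely to Tavita.

Tavita receives $108,000.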